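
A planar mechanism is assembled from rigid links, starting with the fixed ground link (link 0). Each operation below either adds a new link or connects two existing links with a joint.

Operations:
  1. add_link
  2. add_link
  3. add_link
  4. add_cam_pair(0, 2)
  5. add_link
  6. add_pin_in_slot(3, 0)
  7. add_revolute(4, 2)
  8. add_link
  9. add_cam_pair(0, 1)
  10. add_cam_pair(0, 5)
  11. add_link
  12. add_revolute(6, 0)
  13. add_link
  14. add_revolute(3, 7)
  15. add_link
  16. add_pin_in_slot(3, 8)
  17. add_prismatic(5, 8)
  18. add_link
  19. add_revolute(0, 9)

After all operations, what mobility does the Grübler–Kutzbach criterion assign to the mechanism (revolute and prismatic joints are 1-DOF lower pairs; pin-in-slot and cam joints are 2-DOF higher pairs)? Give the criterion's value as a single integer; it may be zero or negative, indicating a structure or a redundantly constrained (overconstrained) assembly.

M = 12

ground; <1,0,0>
#1 <2,0,0>
#2 <3,0,0>
#3 <4,0,0>
C:0↔2 J2 <4,0,1>
#4 <5,0,1>
PS:3↔0 J2 <5,0,2>
R:4↔2 J1 <5,1,2>
#5 <6,1,2>
C:0↔1 J2 <6,1,3>
C:0↔5 J2 <6,1,4>
#6 <7,1,4>
R:6↔0 J1 <7,2,4>
#7 <8,2,4>
R:3↔7 J1 <8,3,4>
#8 <9,3,4>
PS:3↔8 J2 <9,3,5>
P:5↔8 J1 <9,4,5>
#9 <10,4,5>
R:0↔9 J1 <10,5,5>
3×9 − 2×5 − 1×5 = 12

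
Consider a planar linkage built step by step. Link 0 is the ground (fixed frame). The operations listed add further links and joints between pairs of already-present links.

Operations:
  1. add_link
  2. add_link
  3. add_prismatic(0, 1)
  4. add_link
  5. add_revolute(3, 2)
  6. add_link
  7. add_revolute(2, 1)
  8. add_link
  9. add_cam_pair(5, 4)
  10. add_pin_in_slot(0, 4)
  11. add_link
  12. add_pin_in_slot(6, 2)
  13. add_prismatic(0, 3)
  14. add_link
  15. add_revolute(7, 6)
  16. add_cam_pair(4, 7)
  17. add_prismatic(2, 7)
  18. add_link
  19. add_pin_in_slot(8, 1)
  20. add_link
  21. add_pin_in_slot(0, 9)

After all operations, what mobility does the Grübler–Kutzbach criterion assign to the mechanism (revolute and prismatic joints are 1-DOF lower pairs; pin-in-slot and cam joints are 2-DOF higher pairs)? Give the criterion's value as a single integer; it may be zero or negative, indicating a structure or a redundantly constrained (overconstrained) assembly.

link 0 = ground. State L|J1|J2 = 1|0|0
+link1  2|0|0
+link2  3|0|0
P(0,1) f=1→J1  3|1|0
+link3  4|1|0
R(3,2) f=1→J1  4|2|0
+link4  5|2|0
R(2,1) f=1→J1  5|3|0
+link5  6|3|0
C(5,4) f=2→J2  6|3|1
PS(0,4) f=2→J2  6|3|2
+link6  7|3|2
PS(6,2) f=2→J2  7|3|3
P(0,3) f=1→J1  7|4|3
+link7  8|4|3
R(7,6) f=1→J1  8|5|3
C(4,7) f=2→J2  8|5|4
P(2,7) f=1→J1  8|6|4
+link8  9|6|4
PS(8,1) f=2→J2  9|6|5
+link9  10|6|5
PS(0,9) f=2→J2  10|6|6
M = 3(10−1)−2·6−6 = 27−12−6 = 9

M = 9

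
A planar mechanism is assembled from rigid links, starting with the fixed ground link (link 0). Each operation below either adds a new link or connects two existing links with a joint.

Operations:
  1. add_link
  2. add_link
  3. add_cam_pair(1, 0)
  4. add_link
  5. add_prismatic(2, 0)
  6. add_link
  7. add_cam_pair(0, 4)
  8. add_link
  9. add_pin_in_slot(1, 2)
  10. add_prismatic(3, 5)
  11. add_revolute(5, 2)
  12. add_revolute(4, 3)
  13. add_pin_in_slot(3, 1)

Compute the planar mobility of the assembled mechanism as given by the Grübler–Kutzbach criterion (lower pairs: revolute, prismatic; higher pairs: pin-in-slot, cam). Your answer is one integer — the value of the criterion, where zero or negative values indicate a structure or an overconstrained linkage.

M = 3

L=1 J1=0 J2=0
add link → L=2 J1=0 J2=0
add link → L=3 J1=0 J2=0
C@1,0 dof=2 J2 → L=3 J1=0 J2=1
add link → L=4 J1=0 J2=1
P@2,0 dof=1 J1 → L=4 J1=1 J2=1
add link → L=5 J1=1 J2=1
C@0,4 dof=2 J2 → L=5 J1=1 J2=2
add link → L=6 J1=1 J2=2
PS@1,2 dof=2 J2 → L=6 J1=1 J2=3
P@3,5 dof=1 J1 → L=6 J1=2 J2=3
R@5,2 dof=1 J1 → L=6 J1=3 J2=3
R@4,3 dof=1 J1 → L=6 J1=4 J2=3
PS@3,1 dof=2 J2 → L=6 J1=4 J2=4
M=3(L−1)−2J1−J2=3·5−2·4−4=3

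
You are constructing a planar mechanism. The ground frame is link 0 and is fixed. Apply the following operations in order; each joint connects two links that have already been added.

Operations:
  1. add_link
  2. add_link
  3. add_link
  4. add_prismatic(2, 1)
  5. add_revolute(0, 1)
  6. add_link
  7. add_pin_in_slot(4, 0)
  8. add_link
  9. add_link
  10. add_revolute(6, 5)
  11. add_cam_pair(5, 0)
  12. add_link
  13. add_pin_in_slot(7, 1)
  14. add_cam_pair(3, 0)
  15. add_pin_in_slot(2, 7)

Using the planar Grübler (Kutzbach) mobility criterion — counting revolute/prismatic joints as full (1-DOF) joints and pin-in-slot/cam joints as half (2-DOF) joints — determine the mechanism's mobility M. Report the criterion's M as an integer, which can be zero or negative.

M = 10

ground; <1,0,0>
#1 <2,0,0>
#2 <3,0,0>
#3 <4,0,0>
P:2↔1 J1 <4,1,0>
R:0↔1 J1 <4,2,0>
#4 <5,2,0>
PS:4↔0 J2 <5,2,1>
#5 <6,2,1>
#6 <7,2,1>
R:6↔5 J1 <7,3,1>
C:5↔0 J2 <7,3,2>
#7 <8,3,2>
PS:7↔1 J2 <8,3,3>
C:3↔0 J2 <8,3,4>
PS:2↔7 J2 <8,3,5>
3×7 − 2×3 − 1×5 = 10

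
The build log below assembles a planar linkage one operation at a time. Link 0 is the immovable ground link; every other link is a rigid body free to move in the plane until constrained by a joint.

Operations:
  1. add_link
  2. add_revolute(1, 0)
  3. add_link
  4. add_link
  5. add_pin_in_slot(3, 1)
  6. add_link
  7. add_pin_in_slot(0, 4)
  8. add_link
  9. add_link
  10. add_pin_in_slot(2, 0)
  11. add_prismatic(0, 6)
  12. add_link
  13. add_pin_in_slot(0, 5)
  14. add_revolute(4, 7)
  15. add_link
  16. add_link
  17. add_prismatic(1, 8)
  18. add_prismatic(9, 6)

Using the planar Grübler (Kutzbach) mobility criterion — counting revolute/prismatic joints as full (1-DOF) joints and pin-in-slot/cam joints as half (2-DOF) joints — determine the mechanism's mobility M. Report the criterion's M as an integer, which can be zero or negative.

[1;0;0] (link 0 is ground)
L+ [2;0;0]
R(1,0)∈J1 [2;1;0]
L+ [3;1;0]
L+ [4;1;0]
PS(3,1)∈J2 [4;1;1]
L+ [5;1;1]
PS(0,4)∈J2 [5;1;2]
L+ [6;1;2]
L+ [7;1;2]
PS(2,0)∈J2 [7;1;3]
P(0,6)∈J1 [7;2;3]
L+ [8;2;3]
PS(0,5)∈J2 [8;2;4]
R(4,7)∈J1 [8;3;4]
L+ [9;3;4]
L+ [10;3;4]
P(1,8)∈J1 [10;4;4]
P(9,6)∈J1 [10;5;4]
mobility = 27 − 10 − 4 = 13

M = 13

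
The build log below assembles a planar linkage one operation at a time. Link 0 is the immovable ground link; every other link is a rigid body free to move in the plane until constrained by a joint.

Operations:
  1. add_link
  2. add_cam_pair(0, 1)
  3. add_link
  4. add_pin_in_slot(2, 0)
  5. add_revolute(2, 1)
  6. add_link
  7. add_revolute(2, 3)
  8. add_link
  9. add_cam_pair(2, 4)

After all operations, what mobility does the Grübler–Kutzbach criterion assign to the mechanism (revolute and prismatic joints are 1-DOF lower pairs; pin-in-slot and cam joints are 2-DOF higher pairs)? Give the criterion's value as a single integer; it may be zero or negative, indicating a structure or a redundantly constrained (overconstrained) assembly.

[1;0;0] (link 0 is ground)
L+ [2;0;0]
C(0,1)∈J2 [2;0;1]
L+ [3;0;1]
PS(2,0)∈J2 [3;0;2]
R(2,1)∈J1 [3;1;2]
L+ [4;1;2]
R(2,3)∈J1 [4;2;2]
L+ [5;2;2]
C(2,4)∈J2 [5;2;3]
mobility = 12 − 4 − 3 = 5

M = 5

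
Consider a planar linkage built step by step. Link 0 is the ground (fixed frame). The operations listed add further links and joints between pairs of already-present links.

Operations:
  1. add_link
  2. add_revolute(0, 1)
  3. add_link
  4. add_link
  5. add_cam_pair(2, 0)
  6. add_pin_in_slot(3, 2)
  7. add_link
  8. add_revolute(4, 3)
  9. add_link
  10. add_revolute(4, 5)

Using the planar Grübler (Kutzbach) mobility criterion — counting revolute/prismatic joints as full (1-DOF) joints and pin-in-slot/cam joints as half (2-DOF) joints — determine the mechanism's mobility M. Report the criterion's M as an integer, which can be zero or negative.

(L,J1,J2)=(1,0,0); link0 fixed
link1: (2,0,0)
R 0-1 [J1]: (2,1,0)
link2: (3,1,0)
link3: (4,1,0)
C 2-0 [J2]: (4,1,1)
PS 3-2 [J2]: (4,1,2)
link4: (5,1,2)
R 4-3 [J1]: (5,2,2)
link5: (6,2,2)
R 4-5 [J1]: (6,3,2)
Grübler: 3·5 − 2·3 − 2 = 7

M = 7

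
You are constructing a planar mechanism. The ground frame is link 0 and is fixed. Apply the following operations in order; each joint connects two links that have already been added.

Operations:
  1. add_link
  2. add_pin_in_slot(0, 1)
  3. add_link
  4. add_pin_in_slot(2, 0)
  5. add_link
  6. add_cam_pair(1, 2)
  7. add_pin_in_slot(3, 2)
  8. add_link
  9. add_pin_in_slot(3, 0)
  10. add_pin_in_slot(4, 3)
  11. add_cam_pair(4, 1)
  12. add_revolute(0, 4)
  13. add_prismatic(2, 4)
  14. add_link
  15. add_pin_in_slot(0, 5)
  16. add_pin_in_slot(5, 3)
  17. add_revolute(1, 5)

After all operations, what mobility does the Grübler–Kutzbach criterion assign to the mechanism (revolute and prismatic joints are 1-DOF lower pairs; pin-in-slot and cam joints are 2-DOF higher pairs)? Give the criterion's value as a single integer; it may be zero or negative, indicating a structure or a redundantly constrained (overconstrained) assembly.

M = 0

ground; <1,0,0>
#1 <2,0,0>
PS:0↔1 J2 <2,0,1>
#2 <3,0,1>
PS:2↔0 J2 <3,0,2>
#3 <4,0,2>
C:1↔2 J2 <4,0,3>
PS:3↔2 J2 <4,0,4>
#4 <5,0,4>
PS:3↔0 J2 <5,0,5>
PS:4↔3 J2 <5,0,6>
C:4↔1 J2 <5,0,7>
R:0↔4 J1 <5,1,7>
P:2↔4 J1 <5,2,7>
#5 <6,2,7>
PS:0↔5 J2 <6,2,8>
PS:5↔3 J2 <6,2,9>
R:1↔5 J1 <6,3,9>
3×5 − 2×3 − 1×9 = 0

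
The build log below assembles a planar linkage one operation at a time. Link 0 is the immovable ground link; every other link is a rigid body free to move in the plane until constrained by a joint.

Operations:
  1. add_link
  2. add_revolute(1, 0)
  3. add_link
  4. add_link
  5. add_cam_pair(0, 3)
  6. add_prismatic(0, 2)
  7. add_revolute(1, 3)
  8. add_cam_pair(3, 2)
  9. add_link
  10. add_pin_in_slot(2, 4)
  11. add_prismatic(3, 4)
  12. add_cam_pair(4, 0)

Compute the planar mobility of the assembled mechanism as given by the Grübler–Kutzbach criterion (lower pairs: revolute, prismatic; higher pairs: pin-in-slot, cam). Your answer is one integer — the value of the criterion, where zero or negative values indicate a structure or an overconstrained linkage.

M = 0

ground; <1,0,0>
#1 <2,0,0>
R:1↔0 J1 <2,1,0>
#2 <3,1,0>
#3 <4,1,0>
C:0↔3 J2 <4,1,1>
P:0↔2 J1 <4,2,1>
R:1↔3 J1 <4,3,1>
C:3↔2 J2 <4,3,2>
#4 <5,3,2>
PS:2↔4 J2 <5,3,3>
P:3↔4 J1 <5,4,3>
C:4↔0 J2 <5,4,4>
3×4 − 2×4 − 1×4 = 0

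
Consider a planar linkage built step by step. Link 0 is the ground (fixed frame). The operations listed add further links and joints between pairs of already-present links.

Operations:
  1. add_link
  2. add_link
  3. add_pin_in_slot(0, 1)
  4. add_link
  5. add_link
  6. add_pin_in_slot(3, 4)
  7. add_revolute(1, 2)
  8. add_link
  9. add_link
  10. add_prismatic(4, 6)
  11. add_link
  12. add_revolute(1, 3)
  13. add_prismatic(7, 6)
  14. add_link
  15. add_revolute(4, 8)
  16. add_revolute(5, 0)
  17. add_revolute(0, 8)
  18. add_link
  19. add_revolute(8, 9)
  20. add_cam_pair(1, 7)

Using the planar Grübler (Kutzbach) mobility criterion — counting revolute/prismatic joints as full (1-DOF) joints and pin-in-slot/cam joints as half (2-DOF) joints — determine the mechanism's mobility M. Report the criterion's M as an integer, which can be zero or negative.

[1;0;0] (link 0 is ground)
L+ [2;0;0]
L+ [3;0;0]
PS(0,1)∈J2 [3;0;1]
L+ [4;0;1]
L+ [5;0;1]
PS(3,4)∈J2 [5;0;2]
R(1,2)∈J1 [5;1;2]
L+ [6;1;2]
L+ [7;1;2]
P(4,6)∈J1 [7;2;2]
L+ [8;2;2]
R(1,3)∈J1 [8;3;2]
P(7,6)∈J1 [8;4;2]
L+ [9;4;2]
R(4,8)∈J1 [9;5;2]
R(5,0)∈J1 [9;6;2]
R(0,8)∈J1 [9;7;2]
L+ [10;7;2]
R(8,9)∈J1 [10;8;2]
C(1,7)∈J2 [10;8;3]
mobility = 27 − 16 − 3 = 8

M = 8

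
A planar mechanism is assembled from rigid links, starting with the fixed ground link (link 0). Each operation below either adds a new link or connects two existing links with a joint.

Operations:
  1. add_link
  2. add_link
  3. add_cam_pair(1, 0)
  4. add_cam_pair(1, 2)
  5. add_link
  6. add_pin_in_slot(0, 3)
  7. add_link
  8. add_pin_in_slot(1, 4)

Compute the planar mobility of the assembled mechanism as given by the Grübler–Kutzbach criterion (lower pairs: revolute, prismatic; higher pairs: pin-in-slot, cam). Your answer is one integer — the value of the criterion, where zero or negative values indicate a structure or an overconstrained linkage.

(L,J1,J2)=(1,0,0); link0 fixed
link1: (2,0,0)
link2: (3,0,0)
C 1-0 [J2]: (3,0,1)
C 1-2 [J2]: (3,0,2)
link3: (4,0,2)
PS 0-3 [J2]: (4,0,3)
link4: (5,0,3)
PS 1-4 [J2]: (5,0,4)
Grübler: 3·4 − 2·0 − 4 = 8

M = 8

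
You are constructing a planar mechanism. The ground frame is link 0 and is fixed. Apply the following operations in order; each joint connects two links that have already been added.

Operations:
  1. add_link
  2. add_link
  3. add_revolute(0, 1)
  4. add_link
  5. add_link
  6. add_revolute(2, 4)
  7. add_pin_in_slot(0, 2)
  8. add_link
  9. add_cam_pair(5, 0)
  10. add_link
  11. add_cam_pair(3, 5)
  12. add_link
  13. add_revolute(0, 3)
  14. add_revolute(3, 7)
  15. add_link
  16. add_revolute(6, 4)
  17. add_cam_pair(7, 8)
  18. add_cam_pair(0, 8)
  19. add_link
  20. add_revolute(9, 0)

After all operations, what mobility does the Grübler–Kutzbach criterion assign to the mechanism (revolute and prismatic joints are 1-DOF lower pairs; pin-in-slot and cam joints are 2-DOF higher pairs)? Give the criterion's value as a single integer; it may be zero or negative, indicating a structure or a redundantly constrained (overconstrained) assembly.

M = 10

ground; <1,0,0>
#1 <2,0,0>
#2 <3,0,0>
R:0↔1 J1 <3,1,0>
#3 <4,1,0>
#4 <5,1,0>
R:2↔4 J1 <5,2,0>
PS:0↔2 J2 <5,2,1>
#5 <6,2,1>
C:5↔0 J2 <6,2,2>
#6 <7,2,2>
C:3↔5 J2 <7,2,3>
#7 <8,2,3>
R:0↔3 J1 <8,3,3>
R:3↔7 J1 <8,4,3>
#8 <9,4,3>
R:6↔4 J1 <9,5,3>
C:7↔8 J2 <9,5,4>
C:0↔8 J2 <9,5,5>
#9 <10,5,5>
R:9↔0 J1 <10,6,5>
3×9 − 2×6 − 1×5 = 10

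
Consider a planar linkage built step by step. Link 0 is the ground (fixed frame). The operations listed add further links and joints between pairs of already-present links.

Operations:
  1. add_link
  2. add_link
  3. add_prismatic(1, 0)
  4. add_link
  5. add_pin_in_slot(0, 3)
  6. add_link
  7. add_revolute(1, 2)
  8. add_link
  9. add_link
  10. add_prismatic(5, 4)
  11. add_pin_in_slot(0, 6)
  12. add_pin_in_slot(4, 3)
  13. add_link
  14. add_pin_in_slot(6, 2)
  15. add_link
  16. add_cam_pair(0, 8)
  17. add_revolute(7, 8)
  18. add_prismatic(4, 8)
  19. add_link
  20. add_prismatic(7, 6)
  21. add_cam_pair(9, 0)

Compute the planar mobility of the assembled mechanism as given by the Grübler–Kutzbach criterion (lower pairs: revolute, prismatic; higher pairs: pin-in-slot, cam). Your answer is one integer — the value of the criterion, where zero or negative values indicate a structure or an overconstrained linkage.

M = 9

L=1 J1=0 J2=0
add link → L=2 J1=0 J2=0
add link → L=3 J1=0 J2=0
P@1,0 dof=1 J1 → L=3 J1=1 J2=0
add link → L=4 J1=1 J2=0
PS@0,3 dof=2 J2 → L=4 J1=1 J2=1
add link → L=5 J1=1 J2=1
R@1,2 dof=1 J1 → L=5 J1=2 J2=1
add link → L=6 J1=2 J2=1
add link → L=7 J1=2 J2=1
P@5,4 dof=1 J1 → L=7 J1=3 J2=1
PS@0,6 dof=2 J2 → L=7 J1=3 J2=2
PS@4,3 dof=2 J2 → L=7 J1=3 J2=3
add link → L=8 J1=3 J2=3
PS@6,2 dof=2 J2 → L=8 J1=3 J2=4
add link → L=9 J1=3 J2=4
C@0,8 dof=2 J2 → L=9 J1=3 J2=5
R@7,8 dof=1 J1 → L=9 J1=4 J2=5
P@4,8 dof=1 J1 → L=9 J1=5 J2=5
add link → L=10 J1=5 J2=5
P@7,6 dof=1 J1 → L=10 J1=6 J2=5
C@9,0 dof=2 J2 → L=10 J1=6 J2=6
M=3(L−1)−2J1−J2=3·9−2·6−6=9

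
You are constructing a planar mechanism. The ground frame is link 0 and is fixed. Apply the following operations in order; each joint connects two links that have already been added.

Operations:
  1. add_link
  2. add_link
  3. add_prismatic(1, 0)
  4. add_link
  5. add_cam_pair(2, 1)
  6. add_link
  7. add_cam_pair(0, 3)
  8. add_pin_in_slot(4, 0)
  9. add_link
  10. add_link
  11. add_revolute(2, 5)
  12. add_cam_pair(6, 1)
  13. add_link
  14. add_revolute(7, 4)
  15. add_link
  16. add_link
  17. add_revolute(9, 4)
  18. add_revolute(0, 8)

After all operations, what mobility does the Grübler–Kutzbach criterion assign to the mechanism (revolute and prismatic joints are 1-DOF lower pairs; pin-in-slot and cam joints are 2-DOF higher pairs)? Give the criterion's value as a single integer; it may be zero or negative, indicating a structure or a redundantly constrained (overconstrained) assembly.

link 0 = ground. State L|J1|J2 = 1|0|0
+link1  2|0|0
+link2  3|0|0
P(1,0) f=1→J1  3|1|0
+link3  4|1|0
C(2,1) f=2→J2  4|1|1
+link4  5|1|1
C(0,3) f=2→J2  5|1|2
PS(4,0) f=2→J2  5|1|3
+link5  6|1|3
+link6  7|1|3
R(2,5) f=1→J1  7|2|3
C(6,1) f=2→J2  7|2|4
+link7  8|2|4
R(7,4) f=1→J1  8|3|4
+link8  9|3|4
+link9  10|3|4
R(9,4) f=1→J1  10|4|4
R(0,8) f=1→J1  10|5|4
M = 3(10−1)−2·5−4 = 27−10−4 = 13

M = 13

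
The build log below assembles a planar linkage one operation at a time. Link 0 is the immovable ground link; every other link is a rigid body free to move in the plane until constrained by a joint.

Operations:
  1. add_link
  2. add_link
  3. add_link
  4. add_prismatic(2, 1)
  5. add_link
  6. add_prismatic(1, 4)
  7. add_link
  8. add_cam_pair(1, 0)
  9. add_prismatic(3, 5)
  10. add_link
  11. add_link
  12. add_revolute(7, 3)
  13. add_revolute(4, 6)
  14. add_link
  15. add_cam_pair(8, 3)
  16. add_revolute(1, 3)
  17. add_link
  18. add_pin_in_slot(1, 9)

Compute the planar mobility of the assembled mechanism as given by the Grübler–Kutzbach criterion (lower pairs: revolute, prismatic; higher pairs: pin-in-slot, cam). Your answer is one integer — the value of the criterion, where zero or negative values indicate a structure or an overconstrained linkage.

M = 12

link 0 = ground. State L|J1|J2 = 1|0|0
+link1  2|0|0
+link2  3|0|0
+link3  4|0|0
P(2,1) f=1→J1  4|1|0
+link4  5|1|0
P(1,4) f=1→J1  5|2|0
+link5  6|2|0
C(1,0) f=2→J2  6|2|1
P(3,5) f=1→J1  6|3|1
+link6  7|3|1
+link7  8|3|1
R(7,3) f=1→J1  8|4|1
R(4,6) f=1→J1  8|5|1
+link8  9|5|1
C(8,3) f=2→J2  9|5|2
R(1,3) f=1→J1  9|6|2
+link9  10|6|2
PS(1,9) f=2→J2  10|6|3
M = 3(10−1)−2·6−3 = 27−12−3 = 12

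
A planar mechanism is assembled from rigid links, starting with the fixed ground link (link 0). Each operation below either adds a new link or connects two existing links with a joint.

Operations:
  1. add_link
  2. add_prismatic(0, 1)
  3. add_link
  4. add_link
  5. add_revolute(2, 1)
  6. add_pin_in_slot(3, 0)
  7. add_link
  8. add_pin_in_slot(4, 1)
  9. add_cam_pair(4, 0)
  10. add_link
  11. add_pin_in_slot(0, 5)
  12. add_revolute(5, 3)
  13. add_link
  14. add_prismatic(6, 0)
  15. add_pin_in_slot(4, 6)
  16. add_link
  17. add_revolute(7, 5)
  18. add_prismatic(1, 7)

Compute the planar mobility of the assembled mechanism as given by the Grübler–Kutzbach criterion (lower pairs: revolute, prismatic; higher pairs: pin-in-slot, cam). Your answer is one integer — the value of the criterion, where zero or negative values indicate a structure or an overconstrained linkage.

L=1 J1=0 J2=0
add link → L=2 J1=0 J2=0
P@0,1 dof=1 J1 → L=2 J1=1 J2=0
add link → L=3 J1=1 J2=0
add link → L=4 J1=1 J2=0
R@2,1 dof=1 J1 → L=4 J1=2 J2=0
PS@3,0 dof=2 J2 → L=4 J1=2 J2=1
add link → L=5 J1=2 J2=1
PS@4,1 dof=2 J2 → L=5 J1=2 J2=2
C@4,0 dof=2 J2 → L=5 J1=2 J2=3
add link → L=6 J1=2 J2=3
PS@0,5 dof=2 J2 → L=6 J1=2 J2=4
R@5,3 dof=1 J1 → L=6 J1=3 J2=4
add link → L=7 J1=3 J2=4
P@6,0 dof=1 J1 → L=7 J1=4 J2=4
PS@4,6 dof=2 J2 → L=7 J1=4 J2=5
add link → L=8 J1=4 J2=5
R@7,5 dof=1 J1 → L=8 J1=5 J2=5
P@1,7 dof=1 J1 → L=8 J1=6 J2=5
M=3(L−1)−2J1−J2=3·7−2·6−5=4

M = 4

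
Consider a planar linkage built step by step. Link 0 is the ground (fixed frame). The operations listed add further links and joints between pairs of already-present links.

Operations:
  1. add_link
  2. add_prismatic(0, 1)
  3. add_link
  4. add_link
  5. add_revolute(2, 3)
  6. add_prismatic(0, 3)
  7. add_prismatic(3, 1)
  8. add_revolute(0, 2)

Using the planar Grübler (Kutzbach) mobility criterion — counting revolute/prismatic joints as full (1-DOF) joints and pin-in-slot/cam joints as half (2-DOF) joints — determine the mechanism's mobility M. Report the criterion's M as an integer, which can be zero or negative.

(L,J1,J2)=(1,0,0); link0 fixed
link1: (2,0,0)
P 0-1 [J1]: (2,1,0)
link2: (3,1,0)
link3: (4,1,0)
R 2-3 [J1]: (4,2,0)
P 0-3 [J1]: (4,3,0)
P 3-1 [J1]: (4,4,0)
R 0-2 [J1]: (4,5,0)
Grübler: 3·3 − 2·5 − 0 = -1

M = -1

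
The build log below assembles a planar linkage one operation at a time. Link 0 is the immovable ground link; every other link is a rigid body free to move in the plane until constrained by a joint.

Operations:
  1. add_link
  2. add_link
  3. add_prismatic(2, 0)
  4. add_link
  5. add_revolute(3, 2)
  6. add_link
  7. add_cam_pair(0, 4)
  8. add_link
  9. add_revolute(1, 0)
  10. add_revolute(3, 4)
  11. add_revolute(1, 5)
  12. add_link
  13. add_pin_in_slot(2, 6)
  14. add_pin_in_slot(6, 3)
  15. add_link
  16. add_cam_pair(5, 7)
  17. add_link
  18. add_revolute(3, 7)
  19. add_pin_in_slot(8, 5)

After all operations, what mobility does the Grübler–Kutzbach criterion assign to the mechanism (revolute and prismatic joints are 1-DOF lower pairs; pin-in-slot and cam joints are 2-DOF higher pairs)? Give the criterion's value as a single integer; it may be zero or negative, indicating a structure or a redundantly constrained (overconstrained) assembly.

(L,J1,J2)=(1,0,0); link0 fixed
link1: (2,0,0)
link2: (3,0,0)
P 2-0 [J1]: (3,1,0)
link3: (4,1,0)
R 3-2 [J1]: (4,2,0)
link4: (5,2,0)
C 0-4 [J2]: (5,2,1)
link5: (6,2,1)
R 1-0 [J1]: (6,3,1)
R 3-4 [J1]: (6,4,1)
R 1-5 [J1]: (6,5,1)
link6: (7,5,1)
PS 2-6 [J2]: (7,5,2)
PS 6-3 [J2]: (7,5,3)
link7: (8,5,3)
C 5-7 [J2]: (8,5,4)
link8: (9,5,4)
R 3-7 [J1]: (9,6,4)
PS 8-5 [J2]: (9,6,5)
Grübler: 3·8 − 2·6 − 5 = 7

M = 7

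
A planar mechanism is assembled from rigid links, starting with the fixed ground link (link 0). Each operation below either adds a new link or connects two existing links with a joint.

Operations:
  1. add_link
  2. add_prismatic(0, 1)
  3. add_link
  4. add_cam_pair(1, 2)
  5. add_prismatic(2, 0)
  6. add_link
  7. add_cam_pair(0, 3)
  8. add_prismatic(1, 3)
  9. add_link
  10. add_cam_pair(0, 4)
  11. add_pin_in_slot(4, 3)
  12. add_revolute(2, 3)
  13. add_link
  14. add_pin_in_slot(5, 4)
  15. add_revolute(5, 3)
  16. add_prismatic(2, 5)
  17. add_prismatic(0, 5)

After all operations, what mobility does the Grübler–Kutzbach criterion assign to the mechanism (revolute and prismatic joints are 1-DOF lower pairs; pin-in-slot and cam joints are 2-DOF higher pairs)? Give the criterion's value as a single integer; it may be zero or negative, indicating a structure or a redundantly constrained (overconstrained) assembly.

M = -4

(L,J1,J2)=(1,0,0); link0 fixed
link1: (2,0,0)
P 0-1 [J1]: (2,1,0)
link2: (3,1,0)
C 1-2 [J2]: (3,1,1)
P 2-0 [J1]: (3,2,1)
link3: (4,2,1)
C 0-3 [J2]: (4,2,2)
P 1-3 [J1]: (4,3,2)
link4: (5,3,2)
C 0-4 [J2]: (5,3,3)
PS 4-3 [J2]: (5,3,4)
R 2-3 [J1]: (5,4,4)
link5: (6,4,4)
PS 5-4 [J2]: (6,4,5)
R 5-3 [J1]: (6,5,5)
P 2-5 [J1]: (6,6,5)
P 0-5 [J1]: (6,7,5)
Grübler: 3·5 − 2·7 − 5 = -4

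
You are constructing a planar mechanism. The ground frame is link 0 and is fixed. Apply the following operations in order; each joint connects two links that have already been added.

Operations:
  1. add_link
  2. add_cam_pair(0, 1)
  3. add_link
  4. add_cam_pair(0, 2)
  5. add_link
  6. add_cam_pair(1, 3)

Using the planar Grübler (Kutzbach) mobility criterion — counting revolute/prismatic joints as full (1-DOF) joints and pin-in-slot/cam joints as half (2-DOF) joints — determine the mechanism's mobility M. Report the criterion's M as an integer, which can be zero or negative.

link 0 = ground. State L|J1|J2 = 1|0|0
+link1  2|0|0
C(0,1) f=2→J2  2|0|1
+link2  3|0|1
C(0,2) f=2→J2  3|0|2
+link3  4|0|2
C(1,3) f=2→J2  4|0|3
M = 3(4−1)−2·0−3 = 9−0−3 = 6

M = 6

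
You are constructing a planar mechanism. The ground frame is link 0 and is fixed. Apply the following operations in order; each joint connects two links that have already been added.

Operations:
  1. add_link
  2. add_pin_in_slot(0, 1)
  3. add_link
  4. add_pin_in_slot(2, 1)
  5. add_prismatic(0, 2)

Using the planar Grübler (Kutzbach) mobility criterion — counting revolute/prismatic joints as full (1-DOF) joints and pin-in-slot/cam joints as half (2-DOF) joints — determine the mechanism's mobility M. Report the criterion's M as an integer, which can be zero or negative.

L=1 J1=0 J2=0
add link → L=2 J1=0 J2=0
PS@0,1 dof=2 J2 → L=2 J1=0 J2=1
add link → L=3 J1=0 J2=1
PS@2,1 dof=2 J2 → L=3 J1=0 J2=2
P@0,2 dof=1 J1 → L=3 J1=1 J2=2
M=3(L−1)−2J1−J2=3·2−2·1−2=2

M = 2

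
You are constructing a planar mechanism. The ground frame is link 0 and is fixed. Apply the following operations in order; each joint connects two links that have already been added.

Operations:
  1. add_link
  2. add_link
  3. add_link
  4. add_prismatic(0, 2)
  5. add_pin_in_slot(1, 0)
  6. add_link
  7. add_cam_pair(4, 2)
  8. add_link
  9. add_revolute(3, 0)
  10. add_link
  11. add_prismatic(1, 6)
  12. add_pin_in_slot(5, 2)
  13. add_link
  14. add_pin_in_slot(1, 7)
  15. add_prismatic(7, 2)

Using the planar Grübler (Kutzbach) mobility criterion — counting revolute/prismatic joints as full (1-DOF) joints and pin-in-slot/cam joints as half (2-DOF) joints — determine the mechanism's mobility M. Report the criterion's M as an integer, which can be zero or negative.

M = 9

link 0 = ground. State L|J1|J2 = 1|0|0
+link1  2|0|0
+link2  3|0|0
+link3  4|0|0
P(0,2) f=1→J1  4|1|0
PS(1,0) f=2→J2  4|1|1
+link4  5|1|1
C(4,2) f=2→J2  5|1|2
+link5  6|1|2
R(3,0) f=1→J1  6|2|2
+link6  7|2|2
P(1,6) f=1→J1  7|3|2
PS(5,2) f=2→J2  7|3|3
+link7  8|3|3
PS(1,7) f=2→J2  8|3|4
P(7,2) f=1→J1  8|4|4
M = 3(8−1)−2·4−4 = 21−8−4 = 9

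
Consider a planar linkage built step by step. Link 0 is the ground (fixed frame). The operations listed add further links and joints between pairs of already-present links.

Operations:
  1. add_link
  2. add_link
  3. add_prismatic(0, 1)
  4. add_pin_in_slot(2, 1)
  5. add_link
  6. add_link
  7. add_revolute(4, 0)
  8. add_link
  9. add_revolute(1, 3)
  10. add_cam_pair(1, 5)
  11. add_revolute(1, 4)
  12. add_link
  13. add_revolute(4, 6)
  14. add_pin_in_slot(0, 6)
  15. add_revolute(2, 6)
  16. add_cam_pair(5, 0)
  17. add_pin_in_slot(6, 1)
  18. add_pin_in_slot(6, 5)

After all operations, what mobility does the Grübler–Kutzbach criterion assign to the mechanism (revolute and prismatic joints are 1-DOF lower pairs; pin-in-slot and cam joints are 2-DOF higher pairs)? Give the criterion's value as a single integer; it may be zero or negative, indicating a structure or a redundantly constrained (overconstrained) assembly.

[1;0;0] (link 0 is ground)
L+ [2;0;0]
L+ [3;0;0]
P(0,1)∈J1 [3;1;0]
PS(2,1)∈J2 [3;1;1]
L+ [4;1;1]
L+ [5;1;1]
R(4,0)∈J1 [5;2;1]
L+ [6;2;1]
R(1,3)∈J1 [6;3;1]
C(1,5)∈J2 [6;3;2]
R(1,4)∈J1 [6;4;2]
L+ [7;4;2]
R(4,6)∈J1 [7;5;2]
PS(0,6)∈J2 [7;5;3]
R(2,6)∈J1 [7;6;3]
C(5,0)∈J2 [7;6;4]
PS(6,1)∈J2 [7;6;5]
PS(6,5)∈J2 [7;6;6]
mobility = 18 − 12 − 6 = 0

M = 0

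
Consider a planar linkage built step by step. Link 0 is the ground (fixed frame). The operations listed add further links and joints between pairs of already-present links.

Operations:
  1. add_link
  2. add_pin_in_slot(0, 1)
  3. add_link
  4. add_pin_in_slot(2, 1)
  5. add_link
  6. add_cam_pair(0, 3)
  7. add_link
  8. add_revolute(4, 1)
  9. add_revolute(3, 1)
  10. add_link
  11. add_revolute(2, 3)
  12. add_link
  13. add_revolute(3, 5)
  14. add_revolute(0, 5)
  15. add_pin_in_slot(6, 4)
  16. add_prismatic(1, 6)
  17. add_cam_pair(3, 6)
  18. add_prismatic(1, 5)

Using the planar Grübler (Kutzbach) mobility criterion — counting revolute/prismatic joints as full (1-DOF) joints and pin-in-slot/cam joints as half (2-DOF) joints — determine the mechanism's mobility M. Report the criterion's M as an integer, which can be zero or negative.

(L,J1,J2)=(1,0,0); link0 fixed
link1: (2,0,0)
PS 0-1 [J2]: (2,0,1)
link2: (3,0,1)
PS 2-1 [J2]: (3,0,2)
link3: (4,0,2)
C 0-3 [J2]: (4,0,3)
link4: (5,0,3)
R 4-1 [J1]: (5,1,3)
R 3-1 [J1]: (5,2,3)
link5: (6,2,3)
R 2-3 [J1]: (6,3,3)
link6: (7,3,3)
R 3-5 [J1]: (7,4,3)
R 0-5 [J1]: (7,5,3)
PS 6-4 [J2]: (7,5,4)
P 1-6 [J1]: (7,6,4)
C 3-6 [J2]: (7,6,5)
P 1-5 [J1]: (7,7,5)
Grübler: 3·6 − 2·7 − 5 = -1

M = -1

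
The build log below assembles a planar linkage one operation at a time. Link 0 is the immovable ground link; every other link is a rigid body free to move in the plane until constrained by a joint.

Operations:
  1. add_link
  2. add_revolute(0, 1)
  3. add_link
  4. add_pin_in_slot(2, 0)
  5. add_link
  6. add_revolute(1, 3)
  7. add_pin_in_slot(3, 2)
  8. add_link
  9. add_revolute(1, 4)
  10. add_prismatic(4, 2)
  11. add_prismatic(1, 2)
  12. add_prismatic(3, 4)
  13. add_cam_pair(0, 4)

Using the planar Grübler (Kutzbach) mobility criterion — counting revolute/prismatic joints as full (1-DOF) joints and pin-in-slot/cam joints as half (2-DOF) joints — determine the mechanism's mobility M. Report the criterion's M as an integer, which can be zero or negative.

[1;0;0] (link 0 is ground)
L+ [2;0;0]
R(0,1)∈J1 [2;1;0]
L+ [3;1;0]
PS(2,0)∈J2 [3;1;1]
L+ [4;1;1]
R(1,3)∈J1 [4;2;1]
PS(3,2)∈J2 [4;2;2]
L+ [5;2;2]
R(1,4)∈J1 [5;3;2]
P(4,2)∈J1 [5;4;2]
P(1,2)∈J1 [5;5;2]
P(3,4)∈J1 [5;6;2]
C(0,4)∈J2 [5;6;3]
mobility = 12 − 12 − 3 = -3

M = -3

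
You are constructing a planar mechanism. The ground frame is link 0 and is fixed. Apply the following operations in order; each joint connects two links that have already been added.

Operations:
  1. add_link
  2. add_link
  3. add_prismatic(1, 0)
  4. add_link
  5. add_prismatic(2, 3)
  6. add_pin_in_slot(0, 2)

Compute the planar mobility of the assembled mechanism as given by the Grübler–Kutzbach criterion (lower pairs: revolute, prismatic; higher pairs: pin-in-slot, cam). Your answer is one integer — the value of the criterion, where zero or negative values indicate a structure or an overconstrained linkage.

M = 4

link 0 = ground. State L|J1|J2 = 1|0|0
+link1  2|0|0
+link2  3|0|0
P(1,0) f=1→J1  3|1|0
+link3  4|1|0
P(2,3) f=1→J1  4|2|0
PS(0,2) f=2→J2  4|2|1
M = 3(4−1)−2·2−1 = 9−4−1 = 4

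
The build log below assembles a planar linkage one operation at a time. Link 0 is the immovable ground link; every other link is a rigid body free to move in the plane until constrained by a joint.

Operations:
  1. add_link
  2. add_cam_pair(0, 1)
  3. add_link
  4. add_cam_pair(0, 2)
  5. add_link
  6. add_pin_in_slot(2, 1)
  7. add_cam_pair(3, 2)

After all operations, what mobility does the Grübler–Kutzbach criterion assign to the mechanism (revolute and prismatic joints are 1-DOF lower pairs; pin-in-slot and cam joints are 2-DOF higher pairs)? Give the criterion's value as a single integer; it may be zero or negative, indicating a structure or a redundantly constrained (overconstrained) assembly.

M = 5

ground; <1,0,0>
#1 <2,0,0>
C:0↔1 J2 <2,0,1>
#2 <3,0,1>
C:0↔2 J2 <3,0,2>
#3 <4,0,2>
PS:2↔1 J2 <4,0,3>
C:3↔2 J2 <4,0,4>
3×3 − 2×0 − 1×4 = 5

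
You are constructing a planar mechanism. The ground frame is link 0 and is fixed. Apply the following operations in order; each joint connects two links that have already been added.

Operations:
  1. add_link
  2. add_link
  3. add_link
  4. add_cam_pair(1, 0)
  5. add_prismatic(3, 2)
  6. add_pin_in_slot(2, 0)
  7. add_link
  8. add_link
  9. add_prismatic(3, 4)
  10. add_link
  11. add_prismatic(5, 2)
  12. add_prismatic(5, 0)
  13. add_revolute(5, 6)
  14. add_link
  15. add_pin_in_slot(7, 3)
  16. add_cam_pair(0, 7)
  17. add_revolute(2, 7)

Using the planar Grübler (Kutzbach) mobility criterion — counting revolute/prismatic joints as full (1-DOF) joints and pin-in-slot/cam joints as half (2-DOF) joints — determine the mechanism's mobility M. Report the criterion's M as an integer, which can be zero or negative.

L=1 J1=0 J2=0
add link → L=2 J1=0 J2=0
add link → L=3 J1=0 J2=0
add link → L=4 J1=0 J2=0
C@1,0 dof=2 J2 → L=4 J1=0 J2=1
P@3,2 dof=1 J1 → L=4 J1=1 J2=1
PS@2,0 dof=2 J2 → L=4 J1=1 J2=2
add link → L=5 J1=1 J2=2
add link → L=6 J1=1 J2=2
P@3,4 dof=1 J1 → L=6 J1=2 J2=2
add link → L=7 J1=2 J2=2
P@5,2 dof=1 J1 → L=7 J1=3 J2=2
P@5,0 dof=1 J1 → L=7 J1=4 J2=2
R@5,6 dof=1 J1 → L=7 J1=5 J2=2
add link → L=8 J1=5 J2=2
PS@7,3 dof=2 J2 → L=8 J1=5 J2=3
C@0,7 dof=2 J2 → L=8 J1=5 J2=4
R@2,7 dof=1 J1 → L=8 J1=6 J2=4
M=3(L−1)−2J1−J2=3·7−2·6−4=5

M = 5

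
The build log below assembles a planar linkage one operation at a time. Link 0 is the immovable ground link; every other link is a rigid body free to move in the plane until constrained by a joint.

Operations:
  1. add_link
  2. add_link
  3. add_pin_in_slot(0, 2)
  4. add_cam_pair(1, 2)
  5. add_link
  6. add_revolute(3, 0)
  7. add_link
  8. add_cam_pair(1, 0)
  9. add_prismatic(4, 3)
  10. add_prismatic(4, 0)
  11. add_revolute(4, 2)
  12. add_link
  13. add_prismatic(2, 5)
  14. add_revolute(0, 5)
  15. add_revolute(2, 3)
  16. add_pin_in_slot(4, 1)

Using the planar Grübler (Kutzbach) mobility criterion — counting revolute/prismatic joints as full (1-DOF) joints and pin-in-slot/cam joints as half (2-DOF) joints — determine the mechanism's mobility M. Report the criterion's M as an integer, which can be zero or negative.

[1;0;0] (link 0 is ground)
L+ [2;0;0]
L+ [3;0;0]
PS(0,2)∈J2 [3;0;1]
C(1,2)∈J2 [3;0;2]
L+ [4;0;2]
R(3,0)∈J1 [4;1;2]
L+ [5;1;2]
C(1,0)∈J2 [5;1;3]
P(4,3)∈J1 [5;2;3]
P(4,0)∈J1 [5;3;3]
R(4,2)∈J1 [5;4;3]
L+ [6;4;3]
P(2,5)∈J1 [6;5;3]
R(0,5)∈J1 [6;6;3]
R(2,3)∈J1 [6;7;3]
PS(4,1)∈J2 [6;7;4]
mobility = 15 − 14 − 4 = -3

M = -3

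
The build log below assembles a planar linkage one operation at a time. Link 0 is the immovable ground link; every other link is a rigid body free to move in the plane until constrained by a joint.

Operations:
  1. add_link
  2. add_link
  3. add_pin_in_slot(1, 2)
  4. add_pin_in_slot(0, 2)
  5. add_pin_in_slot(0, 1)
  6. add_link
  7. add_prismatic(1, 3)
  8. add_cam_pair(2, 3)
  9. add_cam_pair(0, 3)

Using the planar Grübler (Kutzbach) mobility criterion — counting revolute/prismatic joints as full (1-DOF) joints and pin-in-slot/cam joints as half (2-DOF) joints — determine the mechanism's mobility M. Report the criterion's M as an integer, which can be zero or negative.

(L,J1,J2)=(1,0,0); link0 fixed
link1: (2,0,0)
link2: (3,0,0)
PS 1-2 [J2]: (3,0,1)
PS 0-2 [J2]: (3,0,2)
PS 0-1 [J2]: (3,0,3)
link3: (4,0,3)
P 1-3 [J1]: (4,1,3)
C 2-3 [J2]: (4,1,4)
C 0-3 [J2]: (4,1,5)
Grübler: 3·3 − 2·1 − 5 = 2

M = 2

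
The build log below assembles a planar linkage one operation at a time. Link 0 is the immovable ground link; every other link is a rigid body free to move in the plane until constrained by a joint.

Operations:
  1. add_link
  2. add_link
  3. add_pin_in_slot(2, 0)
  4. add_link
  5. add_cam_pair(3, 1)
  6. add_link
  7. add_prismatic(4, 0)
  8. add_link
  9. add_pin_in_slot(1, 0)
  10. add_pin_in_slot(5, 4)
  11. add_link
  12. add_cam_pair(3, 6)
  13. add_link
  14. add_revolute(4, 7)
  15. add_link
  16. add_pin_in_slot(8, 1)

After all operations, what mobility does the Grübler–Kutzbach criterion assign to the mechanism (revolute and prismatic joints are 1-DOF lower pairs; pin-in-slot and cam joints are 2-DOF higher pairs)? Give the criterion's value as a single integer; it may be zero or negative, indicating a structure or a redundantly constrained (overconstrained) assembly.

M = 14

L=1 J1=0 J2=0
add link → L=2 J1=0 J2=0
add link → L=3 J1=0 J2=0
PS@2,0 dof=2 J2 → L=3 J1=0 J2=1
add link → L=4 J1=0 J2=1
C@3,1 dof=2 J2 → L=4 J1=0 J2=2
add link → L=5 J1=0 J2=2
P@4,0 dof=1 J1 → L=5 J1=1 J2=2
add link → L=6 J1=1 J2=2
PS@1,0 dof=2 J2 → L=6 J1=1 J2=3
PS@5,4 dof=2 J2 → L=6 J1=1 J2=4
add link → L=7 J1=1 J2=4
C@3,6 dof=2 J2 → L=7 J1=1 J2=5
add link → L=8 J1=1 J2=5
R@4,7 dof=1 J1 → L=8 J1=2 J2=5
add link → L=9 J1=2 J2=5
PS@8,1 dof=2 J2 → L=9 J1=2 J2=6
M=3(L−1)−2J1−J2=3·8−2·2−6=14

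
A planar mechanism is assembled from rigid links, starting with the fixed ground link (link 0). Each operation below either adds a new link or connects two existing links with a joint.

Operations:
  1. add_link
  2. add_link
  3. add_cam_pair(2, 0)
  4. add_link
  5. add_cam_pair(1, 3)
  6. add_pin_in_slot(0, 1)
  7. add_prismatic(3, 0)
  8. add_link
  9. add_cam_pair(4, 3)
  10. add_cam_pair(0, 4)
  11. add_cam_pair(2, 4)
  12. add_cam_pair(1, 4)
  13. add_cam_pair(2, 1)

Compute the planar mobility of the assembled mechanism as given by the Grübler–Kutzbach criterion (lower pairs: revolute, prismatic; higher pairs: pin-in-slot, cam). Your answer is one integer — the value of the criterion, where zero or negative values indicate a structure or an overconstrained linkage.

link 0 = ground. State L|J1|J2 = 1|0|0
+link1  2|0|0
+link2  3|0|0
C(2,0) f=2→J2  3|0|1
+link3  4|0|1
C(1,3) f=2→J2  4|0|2
PS(0,1) f=2→J2  4|0|3
P(3,0) f=1→J1  4|1|3
+link4  5|1|3
C(4,3) f=2→J2  5|1|4
C(0,4) f=2→J2  5|1|5
C(2,4) f=2→J2  5|1|6
C(1,4) f=2→J2  5|1|7
C(2,1) f=2→J2  5|1|8
M = 3(5−1)−2·1−8 = 12−2−8 = 2

M = 2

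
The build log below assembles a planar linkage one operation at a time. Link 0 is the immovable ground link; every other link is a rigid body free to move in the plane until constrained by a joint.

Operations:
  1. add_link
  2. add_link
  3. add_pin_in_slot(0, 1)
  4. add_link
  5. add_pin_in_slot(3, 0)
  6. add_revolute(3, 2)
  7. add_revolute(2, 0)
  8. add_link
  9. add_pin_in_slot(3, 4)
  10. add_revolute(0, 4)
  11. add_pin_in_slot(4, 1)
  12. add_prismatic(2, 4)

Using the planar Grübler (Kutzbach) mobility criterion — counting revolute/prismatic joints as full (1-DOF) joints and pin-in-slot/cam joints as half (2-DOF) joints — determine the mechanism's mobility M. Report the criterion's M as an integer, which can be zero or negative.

M = 0

(L,J1,J2)=(1,0,0); link0 fixed
link1: (2,0,0)
link2: (3,0,0)
PS 0-1 [J2]: (3,0,1)
link3: (4,0,1)
PS 3-0 [J2]: (4,0,2)
R 3-2 [J1]: (4,1,2)
R 2-0 [J1]: (4,2,2)
link4: (5,2,2)
PS 3-4 [J2]: (5,2,3)
R 0-4 [J1]: (5,3,3)
PS 4-1 [J2]: (5,3,4)
P 2-4 [J1]: (5,4,4)
Grübler: 3·4 − 2·4 − 4 = 0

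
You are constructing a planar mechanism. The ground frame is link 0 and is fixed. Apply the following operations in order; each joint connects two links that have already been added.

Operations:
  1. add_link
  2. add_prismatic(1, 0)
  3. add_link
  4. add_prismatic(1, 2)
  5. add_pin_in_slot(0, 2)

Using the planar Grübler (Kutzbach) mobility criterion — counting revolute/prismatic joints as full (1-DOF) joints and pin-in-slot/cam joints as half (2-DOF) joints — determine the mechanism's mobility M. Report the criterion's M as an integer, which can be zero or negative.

M = 1

ground; <1,0,0>
#1 <2,0,0>
P:1↔0 J1 <2,1,0>
#2 <3,1,0>
P:1↔2 J1 <3,2,0>
PS:0↔2 J2 <3,2,1>
3×2 − 2×2 − 1×1 = 1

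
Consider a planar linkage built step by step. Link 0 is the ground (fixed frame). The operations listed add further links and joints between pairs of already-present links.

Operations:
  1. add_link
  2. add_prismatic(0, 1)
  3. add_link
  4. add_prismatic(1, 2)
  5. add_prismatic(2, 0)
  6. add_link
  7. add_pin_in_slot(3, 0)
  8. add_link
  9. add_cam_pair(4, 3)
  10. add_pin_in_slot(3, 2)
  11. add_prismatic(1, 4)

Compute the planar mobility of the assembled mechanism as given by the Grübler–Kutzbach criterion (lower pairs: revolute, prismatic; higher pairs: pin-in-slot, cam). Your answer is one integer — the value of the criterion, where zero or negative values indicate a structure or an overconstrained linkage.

ground; <1,0,0>
#1 <2,0,0>
P:0↔1 J1 <2,1,0>
#2 <3,1,0>
P:1↔2 J1 <3,2,0>
P:2↔0 J1 <3,3,0>
#3 <4,3,0>
PS:3↔0 J2 <4,3,1>
#4 <5,3,1>
C:4↔3 J2 <5,3,2>
PS:3↔2 J2 <5,3,3>
P:1↔4 J1 <5,4,3>
3×4 − 2×4 − 1×3 = 1

M = 1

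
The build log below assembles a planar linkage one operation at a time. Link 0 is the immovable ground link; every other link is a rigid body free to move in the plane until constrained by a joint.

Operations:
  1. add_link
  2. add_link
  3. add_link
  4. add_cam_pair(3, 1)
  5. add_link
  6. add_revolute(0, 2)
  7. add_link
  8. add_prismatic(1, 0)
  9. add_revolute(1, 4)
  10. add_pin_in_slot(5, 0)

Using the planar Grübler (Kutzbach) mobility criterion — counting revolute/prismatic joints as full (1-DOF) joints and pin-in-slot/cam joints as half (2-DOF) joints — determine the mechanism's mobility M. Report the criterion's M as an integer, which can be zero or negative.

M = 7

L=1 J1=0 J2=0
add link → L=2 J1=0 J2=0
add link → L=3 J1=0 J2=0
add link → L=4 J1=0 J2=0
C@3,1 dof=2 J2 → L=4 J1=0 J2=1
add link → L=5 J1=0 J2=1
R@0,2 dof=1 J1 → L=5 J1=1 J2=1
add link → L=6 J1=1 J2=1
P@1,0 dof=1 J1 → L=6 J1=2 J2=1
R@1,4 dof=1 J1 → L=6 J1=3 J2=1
PS@5,0 dof=2 J2 → L=6 J1=3 J2=2
M=3(L−1)−2J1−J2=3·5−2·3−2=7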